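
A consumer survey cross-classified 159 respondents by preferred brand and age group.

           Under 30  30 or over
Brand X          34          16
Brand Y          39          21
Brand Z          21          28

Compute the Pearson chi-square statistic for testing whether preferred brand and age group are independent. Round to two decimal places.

7.85

Row totals: 50, 60, 49. Column totals: 94, 65. Grand total N = 159.
Expected counts (row total × column total / N):
  Brand X, Under 30: 50×94/159 = 29.560
  Brand X, 30 or over: 50×65/159 = 20.440
  Brand Y, Under 30: 60×94/159 = 35.472
  Brand Y, 30 or over: 60×65/159 = 24.528
  Brand Z, Under 30: 49×94/159 = 28.969
  Brand Z, 30 or over: 49×65/159 = 20.031
Contributions (O − E)²/E:
  (34 − 29.560)²/29.560 = 0.6669
  (16 − 20.440)²/20.440 = 0.9645
  (39 − 35.472)²/35.472 = 0.3509
  (21 − 24.528)²/24.528 = 0.5075
  (21 − 28.969)²/28.969 = 2.1922
  (28 − 20.031)²/20.031 = 3.1703
χ² = 0.6669 + 0.9645 + 0.3509 + 0.5075 + 2.1922 + 3.1703 = 7.85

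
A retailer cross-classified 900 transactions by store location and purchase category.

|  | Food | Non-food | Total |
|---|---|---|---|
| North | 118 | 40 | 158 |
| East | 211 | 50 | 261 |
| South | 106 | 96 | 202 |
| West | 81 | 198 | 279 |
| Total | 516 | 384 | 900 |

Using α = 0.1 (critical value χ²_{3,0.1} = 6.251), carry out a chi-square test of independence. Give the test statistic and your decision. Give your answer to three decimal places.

Grand total N = 900.
Expected counts (row total × column total / N):
  North, Food: 158×516/900 = 90.58667
  North, Non-food: 158×384/900 = 67.41333
  East, Food: 261×516/900 = 149.64000
  East, Non-food: 261×384/900 = 111.36000
  South, Food: 202×516/900 = 115.81333
  South, Non-food: 202×384/900 = 86.18667
  West, Food: 279×516/900 = 159.96000
  West, Non-food: 279×384/900 = 119.04000
Contributions (O − E)²/E:
  (118 − 90.58667)²/90.58667 = 8.2958
  (40 − 67.41333)²/67.41333 = 11.1475
  (211 − 149.64000)²/149.64000 = 25.1607
  (50 − 111.36000)²/111.36000 = 33.8097
  (106 − 115.81333)²/115.81333 = 0.8315
  (96 − 86.18667)²/86.18667 = 1.1174
  (81 − 159.96000)²/159.96000 = 38.9765
  (198 − 119.04000)²/119.04000 = 52.3747
χ² = 8.2958 + 11.1475 + 25.1607 + 33.8097 + 0.8315 + 1.1174 + 38.9765 + 52.3747 = 171.714
df = (4−1)(2−1) = 3. Since 171.714 > 6.251, reject the null hypothesis of independence at α = 0.1.

171.714; reject H₀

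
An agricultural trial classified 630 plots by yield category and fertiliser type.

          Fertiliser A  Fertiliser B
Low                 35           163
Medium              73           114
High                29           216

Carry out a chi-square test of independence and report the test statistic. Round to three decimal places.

Row totals: 198, 187, 245. Column totals: 137, 493. Grand total N = 630.
Expected counts (row total × column total / N):
  Low, Fertiliser A: 198×137/630 = 43.0571
  Low, Fertiliser B: 198×493/630 = 154.9429
  Medium, Fertiliser A: 187×137/630 = 40.6651
  Medium, Fertiliser B: 187×493/630 = 146.3349
  High, Fertiliser A: 245×137/630 = 53.2778
  High, Fertiliser B: 245×493/630 = 191.7222
Contributions (O − E)²/E:
  (35 − 43.0571)²/43.0571 = 1.5077
  (163 − 154.9429)²/154.9429 = 0.4190
  (73 − 40.6651)²/40.6651 = 25.7111
  (114 − 146.3349)²/146.3349 = 7.1449
  (29 − 53.2778)²/53.2778 = 11.0630
  (216 − 191.7222)²/191.7222 = 3.0743
χ² = 1.5077 + 0.4190 + 25.7111 + 7.1449 + 11.0630 + 3.0743 = 48.920

48.920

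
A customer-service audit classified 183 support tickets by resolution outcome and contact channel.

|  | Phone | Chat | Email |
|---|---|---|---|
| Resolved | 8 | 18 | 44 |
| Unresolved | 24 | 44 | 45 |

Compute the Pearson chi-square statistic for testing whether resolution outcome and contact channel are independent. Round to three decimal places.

9.326

Row totals: 70, 113. Column totals: 32, 62, 89. Grand total N = 183.
Expected counts (row total × column total / N):
  Resolved, Phone: 70×32/183 = 12.2404
  Resolved, Chat: 70×62/183 = 23.7158
  Resolved, Email: 70×89/183 = 34.0437
  Unresolved, Phone: 113×32/183 = 19.7596
  Unresolved, Chat: 113×62/183 = 38.2842
  Unresolved, Email: 113×89/183 = 54.9563
Contributions (O − E)²/E:
  (8 − 12.2404)²/12.2404 = 1.4690
  (18 − 23.7158)²/23.7158 = 1.3776
  (44 − 34.0437)²/34.0437 = 2.9118
  (24 − 19.7596)²/19.7596 = 0.9100
  (44 − 38.2842)²/38.2842 = 0.8534
  (45 − 54.9563)²/54.9563 = 1.8038
χ² = 1.4690 + 1.3776 + 2.9118 + 0.9100 + 0.8534 + 1.8038 = 9.326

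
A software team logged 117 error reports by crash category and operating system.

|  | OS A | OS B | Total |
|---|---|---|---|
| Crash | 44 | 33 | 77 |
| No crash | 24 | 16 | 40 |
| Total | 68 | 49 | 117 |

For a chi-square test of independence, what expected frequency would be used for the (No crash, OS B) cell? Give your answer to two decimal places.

Row total (No crash) = 40; column total (OS B) = 49; grand total N = 117.
Expected count = (row total × column total) / N = 40 × 49 / 117 = 16.75.

16.75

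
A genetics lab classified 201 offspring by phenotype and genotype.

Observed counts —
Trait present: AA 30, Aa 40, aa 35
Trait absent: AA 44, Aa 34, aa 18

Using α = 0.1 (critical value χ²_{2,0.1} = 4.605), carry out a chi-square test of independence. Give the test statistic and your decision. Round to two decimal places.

Row totals: 105, 96. Column totals: 74, 74, 53. Grand total N = 201.
Expected counts (row total × column total / N):
  Trait present, AA: 105×74/201 = 38.657
  Trait present, Aa: 105×74/201 = 38.657
  Trait present, aa: 105×53/201 = 27.687
  Trait absent, AA: 96×74/201 = 35.343
  Trait absent, Aa: 96×74/201 = 35.343
  Trait absent, aa: 96×53/201 = 25.313
Contributions (O − E)²/E:
  (30 − 38.657)²/38.657 = 1.9387
  (40 − 38.657)²/38.657 = 0.0467
  (35 − 27.687)²/27.687 = 1.9316
  (44 − 35.343)²/35.343 = 2.1205
  (34 − 35.343)²/35.343 = 0.0510
  (18 − 25.313)²/25.313 = 2.1127
χ² = 1.9387 + 0.0467 + 1.9316 + 2.1205 + 0.0510 + 2.1127 = 8.20
df = (2−1)(3−1) = 2. Since 8.20 > 4.605, reject the null hypothesis of independence at α = 0.1.

8.20; reject H₀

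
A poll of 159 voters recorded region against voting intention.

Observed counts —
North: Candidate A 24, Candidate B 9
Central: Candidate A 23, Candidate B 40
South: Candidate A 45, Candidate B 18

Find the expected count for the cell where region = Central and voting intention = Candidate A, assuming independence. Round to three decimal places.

36.453

Row total (Central) = 63; column total (Candidate A) = 92; grand total N = 159.
Expected count = (row total × column total) / N = 63 × 92 / 159 = 36.453.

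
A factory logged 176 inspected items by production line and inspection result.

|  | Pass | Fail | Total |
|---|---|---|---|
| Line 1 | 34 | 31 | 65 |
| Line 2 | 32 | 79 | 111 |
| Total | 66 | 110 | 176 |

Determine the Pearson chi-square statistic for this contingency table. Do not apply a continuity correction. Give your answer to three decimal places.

Grand total N = 176.
Expected counts (row total × column total / N):
  Line 1, Pass: 65×66/176 = 24.3750
  Line 1, Fail: 65×110/176 = 40.6250
  Line 2, Pass: 111×66/176 = 41.6250
  Line 2, Fail: 111×110/176 = 69.3750
Contributions (O − E)²/E:
  (34 − 24.3750)²/24.3750 = 3.8006
  (31 − 40.6250)²/40.6250 = 2.2804
  (32 − 41.6250)²/41.6250 = 2.2256
  (79 − 69.3750)²/69.3750 = 1.3354
χ² = 3.8006 + 2.2804 + 2.2256 + 1.3354 = 9.642

9.642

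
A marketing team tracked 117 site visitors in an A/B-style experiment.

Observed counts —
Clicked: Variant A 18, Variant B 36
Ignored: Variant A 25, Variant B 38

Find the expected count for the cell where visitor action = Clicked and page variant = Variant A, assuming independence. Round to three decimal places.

Row total (Clicked) = 54; column total (Variant A) = 43; grand total N = 117.
Expected count = (row total × column total) / N = 54 × 43 / 117 = 19.846.

19.846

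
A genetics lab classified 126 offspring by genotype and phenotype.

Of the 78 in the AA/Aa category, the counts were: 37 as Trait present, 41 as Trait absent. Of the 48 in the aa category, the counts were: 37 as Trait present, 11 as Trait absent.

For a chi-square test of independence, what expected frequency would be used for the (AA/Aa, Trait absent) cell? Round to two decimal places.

32.19

Row total (AA/Aa) = 78; column total (Trait absent) = 52; grand total N = 126.
Expected count = (row total × column total) / N = 78 × 52 / 126 = 32.19.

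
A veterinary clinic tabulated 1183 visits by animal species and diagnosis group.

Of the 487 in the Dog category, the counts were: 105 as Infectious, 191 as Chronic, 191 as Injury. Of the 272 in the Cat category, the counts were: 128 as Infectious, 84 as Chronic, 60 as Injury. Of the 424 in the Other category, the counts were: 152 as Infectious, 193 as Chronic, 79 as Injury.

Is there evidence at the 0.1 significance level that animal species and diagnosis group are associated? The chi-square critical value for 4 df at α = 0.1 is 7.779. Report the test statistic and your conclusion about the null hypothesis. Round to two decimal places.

Row totals: 487, 272, 424. Column totals: 385, 468, 330. Grand total N = 1183.
Expected counts (row total × column total / N):
  Dog, Infectious: 487×385/1183 = 158.491
  Dog, Chronic: 487×468/1183 = 192.659
  Dog, Injury: 487×330/1183 = 135.850
  Cat, Infectious: 272×385/1183 = 88.521
  Cat, Chronic: 272×468/1183 = 107.604
  Cat, Injury: 272×330/1183 = 75.875
  Other, Infectious: 424×385/1183 = 137.988
  Other, Chronic: 424×468/1183 = 167.736
  Other, Injury: 424×330/1183 = 118.276
Contributions (O − E)²/E:
  (105 − 158.491)²/158.491 = 18.0533
  (191 − 192.659)²/192.659 = 0.0143
  (191 − 135.850)²/135.850 = 22.3888
  (128 − 88.521)²/88.521 = 17.6070
  (84 − 107.604)²/107.604 = 5.1778
  (60 − 75.875)²/75.875 = 3.3215
  (152 − 137.988)²/137.988 = 1.4228
  (193 − 167.736)²/167.736 = 3.8052
  (79 − 118.276)²/118.276 = 13.0424
χ² = 18.0533 + 0.0143 + 22.3888 + 17.6070 + 5.1778 + 3.3215 + 1.4228 + 3.8052 + 13.0424 = 84.83
df = (3−1)(3−1) = 4. Since 84.83 > 7.779, reject the null hypothesis of independence at α = 0.1.

84.83; reject H₀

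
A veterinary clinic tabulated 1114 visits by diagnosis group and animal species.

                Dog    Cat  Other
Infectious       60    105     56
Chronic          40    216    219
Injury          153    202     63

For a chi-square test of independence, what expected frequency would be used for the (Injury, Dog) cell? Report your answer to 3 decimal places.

94.932

Row total (Injury) = 418; column total (Dog) = 253; grand total N = 1114.
Expected count = (row total × column total) / N = 418 × 253 / 1114 = 94.932.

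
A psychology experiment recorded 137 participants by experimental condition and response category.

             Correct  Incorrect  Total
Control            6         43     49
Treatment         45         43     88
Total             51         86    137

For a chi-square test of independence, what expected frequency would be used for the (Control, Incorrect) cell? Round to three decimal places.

30.759

Row total (Control) = 49; column total (Incorrect) = 86; grand total N = 137.
Expected count = (row total × column total) / N = 49 × 86 / 137 = 30.759.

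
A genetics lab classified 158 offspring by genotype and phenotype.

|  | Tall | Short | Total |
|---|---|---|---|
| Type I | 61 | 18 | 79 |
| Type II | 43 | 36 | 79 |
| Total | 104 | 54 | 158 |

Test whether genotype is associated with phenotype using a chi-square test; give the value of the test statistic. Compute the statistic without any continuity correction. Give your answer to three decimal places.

Grand total N = 158.
Expected counts (row total × column total / N):
  Type I, Tall: 79×104/158 = 52.0000
  Type I, Short: 79×54/158 = 27.0000
  Type II, Tall: 79×104/158 = 52.0000
  Type II, Short: 79×54/158 = 27.0000
Contributions (O − E)²/E:
  (61 − 52.0000)²/52.0000 = 1.5577
  (18 − 27.0000)²/27.0000 = 3.0000
  (43 − 52.0000)²/52.0000 = 1.5577
  (36 − 27.0000)²/27.0000 = 3.0000
χ² = 1.5577 + 3.0000 + 1.5577 + 3.0000 = 9.115

9.115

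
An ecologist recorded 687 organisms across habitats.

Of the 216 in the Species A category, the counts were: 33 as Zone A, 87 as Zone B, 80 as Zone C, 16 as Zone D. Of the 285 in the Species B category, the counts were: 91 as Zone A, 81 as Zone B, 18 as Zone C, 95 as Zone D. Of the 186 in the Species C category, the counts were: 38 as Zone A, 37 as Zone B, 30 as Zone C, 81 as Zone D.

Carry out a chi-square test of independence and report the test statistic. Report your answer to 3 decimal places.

Row totals: 216, 285, 186. Column totals: 162, 205, 128, 192. Grand total N = 687.
Expected counts (row total × column total / N):
  Species A, Zone A: 216×162/687 = 50.93450
  Species A, Zone B: 216×205/687 = 64.45415
  Species A, Zone C: 216×128/687 = 40.24454
  Species A, Zone D: 216×192/687 = 60.36681
  Species B, Zone A: 285×162/687 = 67.20524
  Species B, Zone B: 285×205/687 = 85.04367
  Species B, Zone C: 285×128/687 = 53.10044
  Species B, Zone D: 285×192/687 = 79.65066
  Species C, Zone A: 186×162/687 = 43.86026
  Species C, Zone B: 186×205/687 = 55.50218
  Species C, Zone C: 186×128/687 = 34.65502
  Species C, Zone D: 186×192/687 = 51.98253
Contributions (O − E)²/E:
  (33 − 50.93450)²/50.93450 = 6.3149
  (87 − 64.45415)²/64.45415 = 7.8865
  (80 − 40.24454)²/40.24454 = 39.2723
  (16 − 60.36681)²/60.36681 = 32.6076
  (91 − 67.20524)²/67.20524 = 8.4248
  (81 − 85.04367)²/85.04367 = 0.1923
  (18 − 53.10044)²/53.10044 = 23.2021
  (95 − 79.65066)²/79.65066 = 2.9579
  (38 − 43.86026)²/43.86026 = 0.7830
  (37 − 55.50218)²/55.50218 = 6.1679
  (30 − 34.65502)²/34.65502 = 0.6253
  (81 − 51.98253)²/51.98253 = 16.1980
χ² = 6.3149 + 7.8865 + 39.2723 + 32.6076 + 8.4248 + 0.1923 + 23.2021 + 2.9579 + 0.7830 + 6.1679 + 0.6253 + 16.1980 = 144.633

144.633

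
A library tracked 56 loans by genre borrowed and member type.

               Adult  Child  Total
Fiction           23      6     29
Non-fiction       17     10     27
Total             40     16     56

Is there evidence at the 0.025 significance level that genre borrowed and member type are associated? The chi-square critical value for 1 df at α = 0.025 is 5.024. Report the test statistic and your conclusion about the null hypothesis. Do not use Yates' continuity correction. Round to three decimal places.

Grand total N = 56.
Expected counts (row total × column total / N):
  Fiction, Adult: 29×40/56 = 20.7143
  Fiction, Child: 29×16/56 = 8.2857
  Non-fiction, Adult: 27×40/56 = 19.2857
  Non-fiction, Child: 27×16/56 = 7.7143
Contributions (O − E)²/E:
  (23 − 20.7143)²/20.7143 = 0.2522
  (6 − 8.2857)²/8.2857 = 0.6305
  (17 − 19.2857)²/19.2857 = 0.2709
  (10 − 7.7143)²/7.7143 = 0.6772
χ² = 0.2522 + 0.6305 + 0.2709 + 0.6772 = 1.831
df = (2−1)(2−1) = 1. Since 1.831 < 5.024, fail to reject the null hypothesis of independence at α = 0.025.

1.831; fail to reject H₀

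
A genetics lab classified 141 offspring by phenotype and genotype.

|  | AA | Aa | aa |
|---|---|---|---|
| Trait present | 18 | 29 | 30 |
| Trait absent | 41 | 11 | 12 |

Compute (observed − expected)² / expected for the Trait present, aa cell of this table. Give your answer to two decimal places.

2.18

Row total (Trait present) = 77; column total (aa) = 42; N = 141.
Expected count E = 77 × 42 / 141 = 22.936.
Contribution = (O − E)²/E = (30 − 22.936)² / 22.936 = 2.18.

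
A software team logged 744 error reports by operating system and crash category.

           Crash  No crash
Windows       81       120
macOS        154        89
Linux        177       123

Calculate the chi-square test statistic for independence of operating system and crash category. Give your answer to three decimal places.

Row totals: 201, 243, 300. Column totals: 412, 332. Grand total N = 744.
Expected counts (row total × column total / N):
  Windows, Crash: 201×412/744 = 111.3065
  Windows, No crash: 201×332/744 = 89.6935
  macOS, Crash: 243×412/744 = 134.5645
  macOS, No crash: 243×332/744 = 108.4355
  Linux, Crash: 300×412/744 = 166.1290
  Linux, No crash: 300×332/744 = 133.8710
Contributions (O − E)²/E:
  (81 − 111.3065)²/111.3065 = 8.2518
  (120 − 89.6935)²/89.6935 = 10.2403
  (154 − 134.5645)²/134.5645 = 2.8071
  (89 − 108.4355)²/108.4355 = 3.4835
  (177 − 166.1290)²/166.1290 = 0.7114
  (123 − 133.8710)²/133.8710 = 0.8828
χ² = 8.2518 + 10.2403 + 2.8071 + 3.4835 + 0.7114 + 0.8828 = 26.377

26.377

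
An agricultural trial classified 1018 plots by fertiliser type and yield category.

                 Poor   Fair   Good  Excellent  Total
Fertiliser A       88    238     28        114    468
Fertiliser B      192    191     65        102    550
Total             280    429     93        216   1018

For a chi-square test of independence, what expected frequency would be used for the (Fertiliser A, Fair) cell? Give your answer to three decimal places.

Row total (Fertiliser A) = 468; column total (Fair) = 429; grand total N = 1018.
Expected count = (row total × column total) / N = 468 × 429 / 1018 = 197.222.

197.222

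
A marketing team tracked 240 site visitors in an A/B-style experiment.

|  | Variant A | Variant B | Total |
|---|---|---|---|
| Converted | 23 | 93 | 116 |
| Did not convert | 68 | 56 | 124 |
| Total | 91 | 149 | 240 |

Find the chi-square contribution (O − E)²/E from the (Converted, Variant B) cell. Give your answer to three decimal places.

6.114

Row total (Converted) = 116; column total (Variant B) = 149; N = 240.
Expected count E = 116 × 149 / 240 = 72.0167.
Contribution = (O − E)²/E = (93 − 72.0167)² / 72.0167 = 6.114.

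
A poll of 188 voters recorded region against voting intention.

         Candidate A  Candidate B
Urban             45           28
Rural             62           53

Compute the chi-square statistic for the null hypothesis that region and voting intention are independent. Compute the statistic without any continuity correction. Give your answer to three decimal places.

1.088

Row totals: 73, 115. Column totals: 107, 81. Grand total N = 188.
Expected counts (row total × column total / N):
  Urban, Candidate A: 73×107/188 = 41.5479
  Urban, Candidate B: 73×81/188 = 31.4521
  Rural, Candidate A: 115×107/188 = 65.4521
  Rural, Candidate B: 115×81/188 = 49.5479
Contributions (O − E)²/E:
  (45 − 41.5479)²/41.5479 = 0.2868
  (28 − 31.4521)²/31.4521 = 0.3789
  (62 − 65.4521)²/65.4521 = 0.1821
  (53 − 49.5479)²/49.5479 = 0.2405
χ² = 0.2868 + 0.3789 + 0.1821 + 0.2405 = 1.088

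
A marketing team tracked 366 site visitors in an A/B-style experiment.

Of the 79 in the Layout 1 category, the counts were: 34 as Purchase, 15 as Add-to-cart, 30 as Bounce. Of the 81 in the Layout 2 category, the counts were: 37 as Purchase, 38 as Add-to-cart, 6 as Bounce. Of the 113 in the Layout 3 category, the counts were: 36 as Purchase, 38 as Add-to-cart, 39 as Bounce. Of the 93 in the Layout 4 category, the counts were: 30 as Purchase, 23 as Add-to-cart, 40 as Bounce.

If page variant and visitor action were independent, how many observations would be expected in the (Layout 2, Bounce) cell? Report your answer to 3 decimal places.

Row total (Layout 2) = 81; column total (Bounce) = 115; grand total N = 366.
Expected count = (row total × column total) / N = 81 × 115 / 366 = 25.451.

25.451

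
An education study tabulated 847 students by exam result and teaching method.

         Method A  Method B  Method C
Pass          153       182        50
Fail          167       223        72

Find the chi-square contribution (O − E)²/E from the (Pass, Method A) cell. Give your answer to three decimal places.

Row total (Pass) = 385; column total (Method A) = 320; N = 847.
Expected count E = 385 × 320 / 847 = 145.4545.
Contribution = (O − E)²/E = (153 − 145.4545)² / 145.4545 = 0.391.

0.391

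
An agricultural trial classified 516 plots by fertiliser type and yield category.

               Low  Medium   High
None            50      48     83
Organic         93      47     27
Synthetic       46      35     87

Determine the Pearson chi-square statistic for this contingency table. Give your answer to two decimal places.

58.60

Row totals: 181, 167, 168. Column totals: 189, 130, 197. Grand total N = 516.
Expected counts (row total × column total / N):
  None, Low: 181×189/516 = 66.297
  None, Medium: 181×130/516 = 45.601
  None, High: 181×197/516 = 69.103
  Organic, Low: 167×189/516 = 61.169
  Organic, Medium: 167×130/516 = 42.074
  Organic, High: 167×197/516 = 63.758
  Synthetic, Low: 168×189/516 = 61.535
  Synthetic, Medium: 168×130/516 = 42.326
  Synthetic, High: 168×197/516 = 64.140
Contributions (O − E)²/E:
  (50 − 66.297)²/66.297 = 4.0061
  (48 − 45.601)²/45.601 = 0.1262
  (83 − 69.103)²/69.103 = 2.7948
  (93 − 61.169)²/61.169 = 16.5642
  (47 − 42.074)²/42.074 = 0.5767
  (27 − 63.758)²/63.758 = 21.1919
  (46 − 61.535)²/61.535 = 3.9219
  (35 − 42.326)²/42.326 = 1.2680
  (87 − 64.140)²/64.140 = 8.1475
χ² = 4.0061 + 0.1262 + 2.7948 + 16.5642 + 0.5767 + 21.1919 + 3.9219 + 1.2680 + 8.1475 = 58.60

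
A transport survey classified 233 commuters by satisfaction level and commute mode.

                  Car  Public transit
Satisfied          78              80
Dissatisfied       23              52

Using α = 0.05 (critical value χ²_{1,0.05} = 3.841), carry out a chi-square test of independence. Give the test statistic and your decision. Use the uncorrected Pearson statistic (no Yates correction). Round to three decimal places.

7.242; reject H₀

Row totals: 158, 75. Column totals: 101, 132. Grand total N = 233.
Expected counts (row total × column total / N):
  Satisfied, Car: 158×101/233 = 68.4893
  Satisfied, Public transit: 158×132/233 = 89.5107
  Dissatisfied, Car: 75×101/233 = 32.5107
  Dissatisfied, Public transit: 75×132/233 = 42.4893
Contributions (O − E)²/E:
  (78 − 68.4893)²/68.4893 = 1.3207
  (80 − 89.5107)²/89.5107 = 1.0105
  (23 − 32.5107)²/32.5107 = 2.7823
  (52 − 42.4893)²/42.4893 = 2.1289
χ² = 1.3207 + 1.0105 + 2.7823 + 2.1289 = 7.242
df = (2−1)(2−1) = 1. Since 7.242 > 3.841, reject the null hypothesis of independence at α = 0.05.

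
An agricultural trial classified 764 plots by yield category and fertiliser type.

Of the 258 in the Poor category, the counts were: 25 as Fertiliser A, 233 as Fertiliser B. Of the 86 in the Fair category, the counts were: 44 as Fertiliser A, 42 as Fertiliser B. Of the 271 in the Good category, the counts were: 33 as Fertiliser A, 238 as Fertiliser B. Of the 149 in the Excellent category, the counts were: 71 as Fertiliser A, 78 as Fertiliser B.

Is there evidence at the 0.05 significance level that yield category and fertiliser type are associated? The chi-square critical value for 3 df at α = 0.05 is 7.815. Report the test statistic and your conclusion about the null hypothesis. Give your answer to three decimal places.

134.791; reject H₀

Row totals: 258, 86, 271, 149. Column totals: 173, 591. Grand total N = 764.
Expected counts (row total × column total / N):
  Poor, Fertiliser A: 258×173/764 = 58.4215
  Poor, Fertiliser B: 258×591/764 = 199.5785
  Fair, Fertiliser A: 86×173/764 = 19.4738
  Fair, Fertiliser B: 86×591/764 = 66.5262
  Good, Fertiliser A: 271×173/764 = 61.3652
  Good, Fertiliser B: 271×591/764 = 209.6348
  Excellent, Fertiliser A: 149×173/764 = 33.7395
  Excellent, Fertiliser B: 149×591/764 = 115.2605
Contributions (O − E)²/E:
  (25 − 58.4215)²/58.4215 = 19.1196
  (233 − 199.5785)²/199.5785 = 5.5968
  (44 − 19.4738)²/19.4738 = 30.8894
  (42 − 66.5262)²/66.5262 = 9.0421
  (33 − 61.3652)²/61.3652 = 13.1114
  (238 − 209.6348)²/209.6348 = 3.8380
  (71 − 33.7395)²/33.7395 = 41.1489
  (78 − 115.2605)²/115.2605 = 12.0453
χ² = 19.1196 + 5.5968 + 30.8894 + 9.0421 + 13.1114 + 3.8380 + 41.1489 + 12.0453 = 134.791
df = (4−1)(2−1) = 3. Since 134.791 > 7.815, reject the null hypothesis of independence at α = 0.05.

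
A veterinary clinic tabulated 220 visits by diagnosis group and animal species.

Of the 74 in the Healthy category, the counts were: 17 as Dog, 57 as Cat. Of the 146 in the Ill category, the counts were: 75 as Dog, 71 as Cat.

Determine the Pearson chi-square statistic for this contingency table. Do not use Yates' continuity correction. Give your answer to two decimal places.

16.28

Row totals: 74, 146. Column totals: 92, 128. Grand total N = 220.
Expected counts (row total × column total / N):
  Healthy, Dog: 74×92/220 = 30.945
  Healthy, Cat: 74×128/220 = 43.055
  Ill, Dog: 146×92/220 = 61.055
  Ill, Cat: 146×128/220 = 84.945
Contributions (O − E)²/E:
  (17 − 30.945)²/30.945 = 6.2842
  (57 − 43.055)²/43.055 = 4.5166
  (75 − 61.055)²/61.055 = 3.1850
  (71 − 84.945)²/84.945 = 2.2893
χ² = 6.2842 + 4.5166 + 3.1850 + 2.2893 = 16.28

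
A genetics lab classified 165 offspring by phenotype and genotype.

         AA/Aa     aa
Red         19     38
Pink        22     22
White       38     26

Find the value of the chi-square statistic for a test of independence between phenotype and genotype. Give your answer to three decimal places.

Row totals: 57, 44, 64. Column totals: 79, 86. Grand total N = 165.
Expected counts (row total × column total / N):
  Red, AA/Aa: 57×79/165 = 27.2909
  Red, aa: 57×86/165 = 29.7091
  Pink, AA/Aa: 44×79/165 = 21.0667
  Pink, aa: 44×86/165 = 22.9333
  White, AA/Aa: 64×79/165 = 30.6424
  White, aa: 64×86/165 = 33.3576
Contributions (O − E)²/E:
  (19 − 27.2909)²/27.2909 = 2.5188
  (38 − 29.7091)²/29.7091 = 2.3137
  (22 − 21.0667)²/21.0667 = 0.0413
  (22 − 22.9333)²/22.9333 = 0.0380
  (38 − 30.6424)²/30.6424 = 1.7666
  (26 − 33.3576)²/33.3576 = 1.6228
χ² = 2.5188 + 2.3137 + 0.0413 + 0.0380 + 1.7666 + 1.6228 = 8.301

8.301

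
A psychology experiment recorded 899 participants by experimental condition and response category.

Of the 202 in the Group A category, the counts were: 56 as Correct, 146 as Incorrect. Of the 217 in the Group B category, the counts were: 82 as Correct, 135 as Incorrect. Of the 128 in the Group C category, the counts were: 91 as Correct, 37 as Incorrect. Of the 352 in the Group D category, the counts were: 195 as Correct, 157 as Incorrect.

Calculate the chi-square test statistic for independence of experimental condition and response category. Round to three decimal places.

Row totals: 202, 217, 128, 352. Column totals: 424, 475. Grand total N = 899.
Expected counts (row total × column total / N):
  Group A, Correct: 202×424/899 = 95.2703
  Group A, Incorrect: 202×475/899 = 106.7297
  Group B, Correct: 217×424/899 = 102.3448
  Group B, Incorrect: 217×475/899 = 114.6552
  Group C, Correct: 128×424/899 = 60.3693
  Group C, Incorrect: 128×475/899 = 67.6307
  Group D, Correct: 352×424/899 = 166.0156
  Group D, Incorrect: 352×475/899 = 185.9844
Contributions (O − E)²/E:
  (56 − 95.2703)²/95.2703 = 16.1872
  (146 − 106.7297)²/106.7297 = 14.4492
  (82 − 102.3448)²/102.3448 = 4.0443
  (135 − 114.6552)²/114.6552 = 3.6100
  (91 − 60.3693)²/60.3693 = 15.5417
  (37 − 67.6307)²/67.6307 = 13.8730
  (195 − 166.0156)²/166.0156 = 5.0603
  (157 − 185.9844)²/185.9844 = 4.5170
χ² = 16.1872 + 14.4492 + 4.0443 + 3.6100 + 15.5417 + 13.8730 + 5.0603 + 4.5170 = 77.283

77.283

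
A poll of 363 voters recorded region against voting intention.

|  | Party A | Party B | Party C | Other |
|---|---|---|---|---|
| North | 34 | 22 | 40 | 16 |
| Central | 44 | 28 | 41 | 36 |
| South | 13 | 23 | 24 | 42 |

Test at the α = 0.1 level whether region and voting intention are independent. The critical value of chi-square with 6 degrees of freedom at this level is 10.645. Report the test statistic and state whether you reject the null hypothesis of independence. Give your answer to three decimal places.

27.169; reject H₀

Row totals: 112, 149, 102. Column totals: 91, 73, 105, 94. Grand total N = 363.
Expected counts (row total × column total / N):
  North, Party A: 112×91/363 = 28.0771
  North, Party B: 112×73/363 = 22.5234
  North, Party C: 112×105/363 = 32.3967
  North, Other: 112×94/363 = 29.0028
  Central, Party A: 149×91/363 = 37.3526
  Central, Party B: 149×73/363 = 29.9642
  Central, Party C: 149×105/363 = 43.0992
  Central, Other: 149×94/363 = 38.5840
  South, Party A: 102×91/363 = 25.5702
  South, Party B: 102×73/363 = 20.5124
  South, Party C: 102×105/363 = 29.5041
  South, Other: 102×94/363 = 26.4132
Contributions (O − E)²/E:
  (34 − 28.0771)²/28.0771 = 1.2494
  (22 − 22.5234)²/22.5234 = 0.0122
  (40 − 32.3967)²/32.3967 = 1.7844
  (16 − 29.0028)²/29.0028 = 5.8295
  (44 − 37.3526)²/37.3526 = 1.1830
  (28 − 29.9642)²/29.9642 = 0.1288
  (41 − 43.0992)²/43.0992 = 0.1022
  (36 − 38.5840)²/38.5840 = 0.1731
  (13 − 25.5702)²/25.5702 = 6.1795
  (23 − 20.5124)²/20.5124 = 0.3017
  (24 − 29.5041)²/29.5041 = 1.0268
  (42 − 26.4132)²/26.4132 = 9.1980
χ² = 1.2494 + 0.0122 + 1.7844 + 5.8295 + 1.1830 + 0.1288 + 0.1022 + 0.1731 + 6.1795 + 0.3017 + 1.0268 + 9.1980 = 27.169
df = (3−1)(4−1) = 6. Since 27.169 > 10.645, reject the null hypothesis of independence at α = 0.1.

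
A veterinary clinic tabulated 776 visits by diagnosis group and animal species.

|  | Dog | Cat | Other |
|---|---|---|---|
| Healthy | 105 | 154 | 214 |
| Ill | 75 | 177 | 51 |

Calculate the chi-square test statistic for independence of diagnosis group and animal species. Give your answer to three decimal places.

73.126

Row totals: 473, 303. Column totals: 180, 331, 265. Grand total N = 776.
Expected counts (row total × column total / N):
  Healthy, Dog: 473×180/776 = 109.7165
  Healthy, Cat: 473×331/776 = 201.7564
  Healthy, Other: 473×265/776 = 161.5271
  Ill, Dog: 303×180/776 = 70.2835
  Ill, Cat: 303×331/776 = 129.2436
  Ill, Other: 303×265/776 = 103.4729
Contributions (O − E)²/E:
  (105 − 109.7165)²/109.7165 = 0.2028
  (154 − 201.7564)²/201.7564 = 11.3041
  (214 − 161.5271)²/161.5271 = 17.0461
  (75 − 70.2835)²/70.2835 = 0.3165
  (177 − 129.2436)²/129.2436 = 17.6463
  (51 − 103.4729)²/103.4729 = 26.6099
χ² = 0.2028 + 11.3041 + 17.0461 + 0.3165 + 17.6463 + 26.6099 = 73.126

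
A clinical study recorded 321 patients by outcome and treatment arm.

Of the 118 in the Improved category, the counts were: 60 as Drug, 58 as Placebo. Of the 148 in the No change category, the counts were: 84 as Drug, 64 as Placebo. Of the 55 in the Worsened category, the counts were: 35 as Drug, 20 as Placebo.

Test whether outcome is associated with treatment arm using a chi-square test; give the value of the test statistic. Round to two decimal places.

2.60

Row totals: 118, 148, 55. Column totals: 179, 142. Grand total N = 321.
Expected counts (row total × column total / N):
  Improved, Drug: 118×179/321 = 65.801
  Improved, Placebo: 118×142/321 = 52.199
  No change, Drug: 148×179/321 = 82.530
  No change, Placebo: 148×142/321 = 65.470
  Worsened, Drug: 55×179/321 = 30.670
  Worsened, Placebo: 55×142/321 = 24.330
Contributions (O − E)²/E:
  (60 − 65.801)²/65.801 = 0.5114
  (58 − 52.199)²/52.199 = 0.6447
  (84 − 82.530)²/82.530 = 0.0262
  (64 − 65.470)²/65.470 = 0.0330
  (35 − 30.670)²/30.670 = 0.6113
  (20 − 24.330)²/24.330 = 0.7706
χ² = 0.5114 + 0.6447 + 0.0262 + 0.0330 + 0.6113 + 0.7706 = 2.60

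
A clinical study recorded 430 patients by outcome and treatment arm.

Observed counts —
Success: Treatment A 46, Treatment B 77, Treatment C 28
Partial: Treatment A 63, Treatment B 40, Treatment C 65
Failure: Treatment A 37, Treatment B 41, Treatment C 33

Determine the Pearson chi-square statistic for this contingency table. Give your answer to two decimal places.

28.20

Row totals: 151, 168, 111. Column totals: 146, 158, 126. Grand total N = 430.
Expected counts (row total × column total / N):
  Success, Treatment A: 151×146/430 = 51.270
  Success, Treatment B: 151×158/430 = 55.484
  Success, Treatment C: 151×126/430 = 44.247
  Partial, Treatment A: 168×146/430 = 57.042
  Partial, Treatment B: 168×158/430 = 61.730
  Partial, Treatment C: 168×126/430 = 49.228
  Failure, Treatment A: 111×146/430 = 37.688
  Failure, Treatment B: 111×158/430 = 40.786
  Failure, Treatment C: 111×126/430 = 32.526
Contributions (O − E)²/E:
  (46 − 51.270)²/51.270 = 0.5417
  (77 − 55.484)²/55.484 = 8.3436
  (28 − 44.247)²/44.247 = 5.9657
  (63 − 57.042)²/57.042 = 0.6223
  (40 − 61.730)²/61.730 = 7.6493
  (65 − 49.228)²/49.228 = 5.0531
  (37 − 37.688)²/37.688 = 0.0126
  (41 − 40.786)²/40.786 = 0.0011
  (33 − 32.526)²/32.526 = 0.0069
χ² = 0.5417 + 8.3436 + 5.9657 + 0.6223 + 7.6493 + 5.0531 + 0.0126 + 0.0011 + 0.0069 = 28.20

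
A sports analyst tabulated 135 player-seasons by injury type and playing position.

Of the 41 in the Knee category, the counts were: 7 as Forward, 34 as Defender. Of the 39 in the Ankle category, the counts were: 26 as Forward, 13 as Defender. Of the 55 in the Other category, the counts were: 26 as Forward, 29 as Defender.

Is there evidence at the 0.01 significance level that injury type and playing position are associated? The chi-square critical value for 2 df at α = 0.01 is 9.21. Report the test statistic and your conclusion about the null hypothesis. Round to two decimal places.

20.46; reject H₀

Row totals: 41, 39, 55. Column totals: 59, 76. Grand total N = 135.
Expected counts (row total × column total / N):
  Knee, Forward: 41×59/135 = 17.9185
  Knee, Defender: 41×76/135 = 23.0815
  Ankle, Forward: 39×59/135 = 17.0444
  Ankle, Defender: 39×76/135 = 21.9556
  Other, Forward: 55×59/135 = 24.0370
  Other, Defender: 55×76/135 = 30.9630
Contributions (O − E)²/E:
  (7 − 17.9185)²/17.9185 = 6.6531
  (34 − 23.0815)²/23.0815 = 5.1649
  (26 − 17.0444)²/17.0444 = 4.7055
  (13 − 21.9556)²/21.9556 = 3.6530
  (26 − 24.0370)²/24.0370 = 0.1603
  (29 − 30.9630)²/30.9630 = 0.1245
χ² = 6.6531 + 5.1649 + 4.7055 + 3.6530 + 0.1603 + 0.1245 = 20.46
df = (3−1)(2−1) = 2. Since 20.46 > 9.21, reject the null hypothesis of independence at α = 0.01.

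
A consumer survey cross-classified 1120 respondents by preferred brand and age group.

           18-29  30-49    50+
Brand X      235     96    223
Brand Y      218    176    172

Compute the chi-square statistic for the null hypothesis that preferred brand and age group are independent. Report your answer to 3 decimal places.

30.627

Row totals: 554, 566. Column totals: 453, 272, 395. Grand total N = 1120.
Expected counts (row total × column total / N):
  Brand X, 18-29: 554×453/1120 = 224.0732
  Brand X, 30-49: 554×272/1120 = 134.5429
  Brand X, 50+: 554×395/1120 = 195.3839
  Brand Y, 18-29: 566×453/1120 = 228.9268
  Brand Y, 30-49: 566×272/1120 = 137.4571
  Brand Y, 50+: 566×395/1120 = 199.6161
Contributions (O − E)²/E:
  (235 − 224.0732)²/224.0732 = 0.5328
  (96 − 134.5429)²/134.5429 = 11.0415
  (223 − 195.3839)²/195.3839 = 3.9033
  (218 − 228.9268)²/228.9268 = 0.5215
  (176 − 137.4571)²/137.4571 = 10.8074
  (172 − 199.6161)²/199.6161 = 3.8206
χ² = 0.5328 + 11.0415 + 3.9033 + 0.5215 + 10.8074 + 3.8206 = 30.627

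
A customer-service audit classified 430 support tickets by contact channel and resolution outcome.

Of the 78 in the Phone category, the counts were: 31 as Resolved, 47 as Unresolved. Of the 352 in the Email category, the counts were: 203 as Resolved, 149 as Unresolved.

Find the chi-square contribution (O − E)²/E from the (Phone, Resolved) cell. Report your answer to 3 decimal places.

3.087

Row total (Phone) = 78; column total (Resolved) = 234; N = 430.
Expected count E = 78 × 234 / 430 = 42.4465.
Contribution = (O − E)²/E = (31 − 42.4465)² / 42.4465 = 3.087.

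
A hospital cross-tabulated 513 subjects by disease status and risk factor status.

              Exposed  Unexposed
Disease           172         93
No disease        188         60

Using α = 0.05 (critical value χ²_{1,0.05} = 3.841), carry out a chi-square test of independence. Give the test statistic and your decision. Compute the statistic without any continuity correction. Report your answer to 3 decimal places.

7.273; reject H₀

Row totals: 265, 248. Column totals: 360, 153. Grand total N = 513.
Expected counts (row total × column total / N):
  Disease, Exposed: 265×360/513 = 185.9649
  Disease, Unexposed: 265×153/513 = 79.0351
  No disease, Exposed: 248×360/513 = 174.0351
  No disease, Unexposed: 248×153/513 = 73.9649
Contributions (O − E)²/E:
  (172 − 185.9649)²/185.9649 = 1.0487
  (93 − 79.0351)²/79.0351 = 2.4675
  (188 − 174.0351)²/174.0351 = 1.1206
  (60 − 73.9649)²/73.9649 = 2.6366
χ² = 1.0487 + 2.4675 + 1.1206 + 2.6366 = 7.273
df = (2−1)(2−1) = 1. Since 7.273 > 3.841, reject the null hypothesis of independence at α = 0.05.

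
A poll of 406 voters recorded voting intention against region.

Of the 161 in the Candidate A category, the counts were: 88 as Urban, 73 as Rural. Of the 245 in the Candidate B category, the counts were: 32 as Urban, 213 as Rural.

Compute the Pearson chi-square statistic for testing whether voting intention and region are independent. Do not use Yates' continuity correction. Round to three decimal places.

80.742

Row totals: 161, 245. Column totals: 120, 286. Grand total N = 406.
Expected counts (row total × column total / N):
  Candidate A, Urban: 161×120/406 = 47.5862
  Candidate A, Rural: 161×286/406 = 113.4138
  Candidate B, Urban: 245×120/406 = 72.4138
  Candidate B, Rural: 245×286/406 = 172.5862
Contributions (O − E)²/E:
  (88 − 47.5862)²/47.5862 = 34.3225
  (73 − 113.4138)²/113.4138 = 14.4010
  (32 − 72.4138)²/72.4138 = 22.5548
  (213 − 172.5862)²/172.5862 = 9.4635
χ² = 34.3225 + 14.4010 + 22.5548 + 9.4635 = 80.742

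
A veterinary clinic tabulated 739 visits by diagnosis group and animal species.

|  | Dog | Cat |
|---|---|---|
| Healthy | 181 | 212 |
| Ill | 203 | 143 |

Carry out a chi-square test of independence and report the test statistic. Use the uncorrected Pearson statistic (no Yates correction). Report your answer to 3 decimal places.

11.730

Row totals: 393, 346. Column totals: 384, 355. Grand total N = 739.
Expected counts (row total × column total / N):
  Healthy, Dog: 393×384/739 = 204.2111
  Healthy, Cat: 393×355/739 = 188.7889
  Ill, Dog: 346×384/739 = 179.7889
  Ill, Cat: 346×355/739 = 166.2111
Contributions (O − E)²/E:
  (181 − 204.2111)²/204.2111 = 2.6382
  (212 − 188.7889)²/188.7889 = 2.8537
  (203 − 179.7889)²/179.7889 = 2.9966
  (143 − 166.2111)²/166.2111 = 3.2414
χ² = 2.6382 + 2.8537 + 2.9966 + 3.2414 = 11.730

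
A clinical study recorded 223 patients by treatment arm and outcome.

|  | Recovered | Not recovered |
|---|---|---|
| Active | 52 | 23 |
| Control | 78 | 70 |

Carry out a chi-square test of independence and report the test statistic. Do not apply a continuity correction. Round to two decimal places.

5.66

Row totals: 75, 148. Column totals: 130, 93. Grand total N = 223.
Expected counts (row total × column total / N):
  Active, Recovered: 75×130/223 = 43.722
  Active, Not recovered: 75×93/223 = 31.278
  Control, Recovered: 148×130/223 = 86.278
  Control, Not recovered: 148×93/223 = 61.722
Contributions (O − E)²/E:
  (52 − 43.722)²/43.722 = 1.5673
  (23 − 31.278)²/31.278 = 2.1908
  (78 − 86.278)²/86.278 = 0.7942
  (70 − 61.722)²/61.722 = 1.1102
χ² = 1.5673 + 2.1908 + 0.7942 + 1.1102 = 5.66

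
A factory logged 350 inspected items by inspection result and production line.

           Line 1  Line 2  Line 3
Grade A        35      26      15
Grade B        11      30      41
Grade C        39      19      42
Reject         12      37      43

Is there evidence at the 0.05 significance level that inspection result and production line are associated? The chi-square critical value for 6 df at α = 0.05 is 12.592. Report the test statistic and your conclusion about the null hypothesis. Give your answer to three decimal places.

Row totals: 76, 82, 100, 92. Column totals: 97, 112, 141. Grand total N = 350.
Expected counts (row total × column total / N):
  Grade A, Line 1: 76×97/350 = 21.0629
  Grade A, Line 2: 76×112/350 = 24.3200
  Grade A, Line 3: 76×141/350 = 30.6171
  Grade B, Line 1: 82×97/350 = 22.7257
  Grade B, Line 2: 82×112/350 = 26.2400
  Grade B, Line 3: 82×141/350 = 33.0343
  Grade C, Line 1: 100×97/350 = 27.7143
  Grade C, Line 2: 100×112/350 = 32.0000
  Grade C, Line 3: 100×141/350 = 40.2857
  Reject, Line 1: 92×97/350 = 25.4971
  Reject, Line 2: 92×112/350 = 29.4400
  Reject, Line 3: 92×141/350 = 37.0629
Contributions (O − E)²/E:
  (35 − 21.0629)²/21.0629 = 9.2220
  (26 − 24.3200)²/24.3200 = 0.1161
  (15 − 30.6171)²/30.6171 = 7.9659
  (11 − 22.7257)²/22.7257 = 6.0501
  (30 − 26.2400)²/26.2400 = 0.5388
  (41 − 33.0343)²/33.0343 = 1.9208
  (39 − 27.7143)²/27.7143 = 4.5957
  (19 − 32.0000)²/32.0000 = 5.2813
  (42 − 40.2857)²/40.2857 = 0.0729
  (12 − 25.4971)²/25.4971 = 7.1448
  (37 − 29.4400)²/29.4400 = 1.9414
  (43 − 37.0629)²/37.0629 = 0.9511
χ² = 9.2220 + 0.1161 + 7.9659 + 6.0501 + 0.5388 + 1.9208 + 4.5957 + 5.2813 + 0.0729 + 7.1448 + 1.9414 + 0.9511 = 45.801
df = (4−1)(3−1) = 6. Since 45.801 > 12.592, reject the null hypothesis of independence at α = 0.05.

45.801; reject H₀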